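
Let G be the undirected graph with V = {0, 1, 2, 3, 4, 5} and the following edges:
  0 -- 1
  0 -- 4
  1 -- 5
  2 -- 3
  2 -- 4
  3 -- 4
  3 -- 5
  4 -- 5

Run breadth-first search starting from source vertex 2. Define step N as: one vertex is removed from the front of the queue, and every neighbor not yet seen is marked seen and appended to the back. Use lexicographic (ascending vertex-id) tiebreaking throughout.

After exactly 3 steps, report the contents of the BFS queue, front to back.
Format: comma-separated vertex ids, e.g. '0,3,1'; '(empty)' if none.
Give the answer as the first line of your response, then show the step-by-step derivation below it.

5,0

step 1: dequeue 2; queue=[3,4]; order=2
step 2: dequeue 3; queue=[4,5]; order=2,3
step 3: dequeue 4; queue=[5,0]; order=2,3,4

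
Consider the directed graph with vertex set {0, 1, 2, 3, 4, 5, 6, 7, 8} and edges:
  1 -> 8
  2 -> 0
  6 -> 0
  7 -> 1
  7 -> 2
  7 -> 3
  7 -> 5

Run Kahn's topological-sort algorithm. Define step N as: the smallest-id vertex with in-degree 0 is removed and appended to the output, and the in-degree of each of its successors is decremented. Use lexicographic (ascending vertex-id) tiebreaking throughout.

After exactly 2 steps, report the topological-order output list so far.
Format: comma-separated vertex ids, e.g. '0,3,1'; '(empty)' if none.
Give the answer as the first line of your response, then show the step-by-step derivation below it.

4,6

step 1: output 4; order=[4]; indeg=(2,1,1,1,0,1,0,0,1)
step 2: output 6; order=[4,6]; indeg=(1,1,1,1,0,1,0,0,1)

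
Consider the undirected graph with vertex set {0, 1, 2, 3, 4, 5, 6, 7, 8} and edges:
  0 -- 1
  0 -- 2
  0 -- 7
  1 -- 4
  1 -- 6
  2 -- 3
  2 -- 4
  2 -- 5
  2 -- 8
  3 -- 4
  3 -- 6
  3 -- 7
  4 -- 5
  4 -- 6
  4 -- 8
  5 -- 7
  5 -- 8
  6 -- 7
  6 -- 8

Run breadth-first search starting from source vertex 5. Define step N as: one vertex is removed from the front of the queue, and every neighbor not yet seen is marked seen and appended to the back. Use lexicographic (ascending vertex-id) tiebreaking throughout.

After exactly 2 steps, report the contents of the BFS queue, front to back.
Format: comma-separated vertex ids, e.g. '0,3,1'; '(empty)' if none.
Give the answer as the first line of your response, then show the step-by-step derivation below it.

4,7,8,0,3

step 1: dequeue 5; queue=[2,4,7,8]; order=5
step 2: dequeue 2; queue=[4,7,8,0,3]; order=5,2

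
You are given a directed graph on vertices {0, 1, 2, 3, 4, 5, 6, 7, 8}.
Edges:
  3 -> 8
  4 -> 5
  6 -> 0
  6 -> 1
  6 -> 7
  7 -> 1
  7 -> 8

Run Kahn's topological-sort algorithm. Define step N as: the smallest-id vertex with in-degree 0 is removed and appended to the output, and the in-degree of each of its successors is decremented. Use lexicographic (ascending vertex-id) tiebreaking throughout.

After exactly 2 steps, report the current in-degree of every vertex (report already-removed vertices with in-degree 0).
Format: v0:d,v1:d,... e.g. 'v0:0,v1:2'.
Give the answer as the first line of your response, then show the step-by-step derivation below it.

v0:1,v1:2,v2:0,v3:0,v4:0,v5:1,v6:0,v7:1,v8:1

step 1: output 2; order=[2]; indeg=(1,2,0,0,0,1,0,1,2)
step 2: output 3; order=[2,3]; indeg=(1,2,0,0,0,1,0,1,1)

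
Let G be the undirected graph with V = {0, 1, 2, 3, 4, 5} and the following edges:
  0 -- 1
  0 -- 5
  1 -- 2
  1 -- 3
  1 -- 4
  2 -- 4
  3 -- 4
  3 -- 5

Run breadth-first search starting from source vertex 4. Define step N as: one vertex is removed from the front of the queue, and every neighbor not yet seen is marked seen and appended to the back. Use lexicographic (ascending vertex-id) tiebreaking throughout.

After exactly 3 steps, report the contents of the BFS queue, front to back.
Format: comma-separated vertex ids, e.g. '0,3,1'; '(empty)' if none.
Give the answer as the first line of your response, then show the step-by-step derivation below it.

3,0

step 1: dequeue 4; queue=[1,2,3]; order=4
step 2: dequeue 1; queue=[2,3,0]; order=4,1
step 3: dequeue 2; queue=[3,0]; order=4,1,2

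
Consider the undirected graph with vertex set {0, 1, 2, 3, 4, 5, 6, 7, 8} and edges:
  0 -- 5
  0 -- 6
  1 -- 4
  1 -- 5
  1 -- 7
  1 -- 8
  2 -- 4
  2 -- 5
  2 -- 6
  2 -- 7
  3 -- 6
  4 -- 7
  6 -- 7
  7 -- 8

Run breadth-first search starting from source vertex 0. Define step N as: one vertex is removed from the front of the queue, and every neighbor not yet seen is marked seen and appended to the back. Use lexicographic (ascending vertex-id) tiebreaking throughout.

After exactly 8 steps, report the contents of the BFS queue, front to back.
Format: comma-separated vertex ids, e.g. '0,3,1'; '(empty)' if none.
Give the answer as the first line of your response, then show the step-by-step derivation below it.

8

step 1: dequeue 0; queue=[5,6]; order=0
step 2: dequeue 5; queue=[6,1,2]; order=0,5
step 3: dequeue 6; queue=[1,2,3,7]; order=0,5,6
step 4: dequeue 1; queue=[2,3,7,4,8]; order=0,5,6,1
step 5: dequeue 2; queue=[3,7,4,8]; order=0,5,6,1,2
step 6: dequeue 3; queue=[7,4,8]; order=0,5,6,1,2,3
step 7: dequeue 7; queue=[4,8]; order=0,5,6,1,2,3,7
step 8: dequeue 4; queue=[8]; order=0,5,6,1,2,3,7,4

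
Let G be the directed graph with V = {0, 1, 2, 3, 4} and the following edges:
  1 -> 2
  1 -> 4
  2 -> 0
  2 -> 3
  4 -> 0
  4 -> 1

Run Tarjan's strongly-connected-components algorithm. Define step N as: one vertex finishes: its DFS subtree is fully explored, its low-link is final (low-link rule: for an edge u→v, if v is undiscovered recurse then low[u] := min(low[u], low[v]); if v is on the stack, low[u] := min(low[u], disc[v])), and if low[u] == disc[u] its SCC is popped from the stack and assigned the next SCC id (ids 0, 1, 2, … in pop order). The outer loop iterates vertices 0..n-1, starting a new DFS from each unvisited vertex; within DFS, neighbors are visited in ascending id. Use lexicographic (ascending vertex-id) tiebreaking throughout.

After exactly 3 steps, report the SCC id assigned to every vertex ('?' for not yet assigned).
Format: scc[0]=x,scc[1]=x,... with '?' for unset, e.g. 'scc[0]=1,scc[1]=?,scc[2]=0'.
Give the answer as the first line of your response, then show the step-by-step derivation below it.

scc[0]=0,scc[1]=?,scc[2]=2,scc[3]=1,scc[4]=?

step 1: low=(low[0]=0,low[1]=?,low[2]=?,low[3]=?,low[4]=?); scc=(scc[0]=0,scc[1]=?,scc[2]=?,scc[3]=?,scc[4]=?)
step 2: low=(low[0]=0,low[1]=1,low[2]=2,low[3]=3,low[4]=?); scc=(scc[0]=0,scc[1]=?,scc[2]=?,scc[3]=1,scc[4]=?)
step 3: low=(low[0]=0,low[1]=1,low[2]=2,low[3]=3,low[4]=?); scc=(scc[0]=0,scc[1]=?,scc[2]=2,scc[3]=1,scc[4]=?)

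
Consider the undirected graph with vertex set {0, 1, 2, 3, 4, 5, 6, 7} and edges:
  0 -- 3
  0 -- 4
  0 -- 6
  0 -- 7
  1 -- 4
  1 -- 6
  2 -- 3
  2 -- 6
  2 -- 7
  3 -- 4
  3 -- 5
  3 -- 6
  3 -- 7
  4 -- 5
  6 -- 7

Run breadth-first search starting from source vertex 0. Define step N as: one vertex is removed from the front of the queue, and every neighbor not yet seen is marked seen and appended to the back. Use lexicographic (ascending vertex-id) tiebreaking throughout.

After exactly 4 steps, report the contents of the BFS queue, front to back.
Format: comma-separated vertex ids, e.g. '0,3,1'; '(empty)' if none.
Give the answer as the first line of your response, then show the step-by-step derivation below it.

7,2,5,1

step 1: dequeue 0; queue=[3,4,6,7]; order=0
step 2: dequeue 3; queue=[4,6,7,2,5]; order=0,3
step 3: dequeue 4; queue=[6,7,2,5,1]; order=0,3,4
step 4: dequeue 6; queue=[7,2,5,1]; order=0,3,4,6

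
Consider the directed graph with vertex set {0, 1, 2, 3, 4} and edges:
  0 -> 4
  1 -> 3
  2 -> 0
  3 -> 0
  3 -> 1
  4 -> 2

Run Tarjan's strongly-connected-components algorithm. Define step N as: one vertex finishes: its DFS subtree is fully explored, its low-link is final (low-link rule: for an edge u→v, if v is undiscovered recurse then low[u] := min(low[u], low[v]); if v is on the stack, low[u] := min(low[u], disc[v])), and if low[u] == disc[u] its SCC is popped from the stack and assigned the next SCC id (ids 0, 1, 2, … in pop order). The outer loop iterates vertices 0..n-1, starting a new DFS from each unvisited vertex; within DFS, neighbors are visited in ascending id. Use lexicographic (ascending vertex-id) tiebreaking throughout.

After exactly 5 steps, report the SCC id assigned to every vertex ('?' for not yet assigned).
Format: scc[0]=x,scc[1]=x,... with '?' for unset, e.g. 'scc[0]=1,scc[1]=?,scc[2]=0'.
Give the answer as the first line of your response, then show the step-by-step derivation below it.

scc[0]=0,scc[1]=1,scc[2]=0,scc[3]=1,scc[4]=0

step 1: low=(low[0]=0,low[1]=?,low[2]=0,low[3]=?,low[4]=1); scc=(scc[0]=?,scc[1]=?,scc[2]=?,scc[3]=?,scc[4]=?)
step 2: low=(low[0]=0,low[1]=?,low[2]=0,low[3]=?,low[4]=0); scc=(scc[0]=?,scc[1]=?,scc[2]=?,scc[3]=?,scc[4]=?)
step 3: low=(low[0]=0,low[1]=?,low[2]=0,low[3]=?,low[4]=0); scc=(scc[0]=0,scc[1]=?,scc[2]=0,scc[3]=?,scc[4]=0)
step 4: low=(low[0]=0,low[1]=3,low[2]=0,low[3]=3,low[4]=0); scc=(scc[0]=0,scc[1]=?,scc[2]=0,scc[3]=?,scc[4]=0)
step 5: low=(low[0]=0,low[1]=3,low[2]=0,low[3]=3,low[4]=0); scc=(scc[0]=0,scc[1]=1,scc[2]=0,scc[3]=1,scc[4]=0)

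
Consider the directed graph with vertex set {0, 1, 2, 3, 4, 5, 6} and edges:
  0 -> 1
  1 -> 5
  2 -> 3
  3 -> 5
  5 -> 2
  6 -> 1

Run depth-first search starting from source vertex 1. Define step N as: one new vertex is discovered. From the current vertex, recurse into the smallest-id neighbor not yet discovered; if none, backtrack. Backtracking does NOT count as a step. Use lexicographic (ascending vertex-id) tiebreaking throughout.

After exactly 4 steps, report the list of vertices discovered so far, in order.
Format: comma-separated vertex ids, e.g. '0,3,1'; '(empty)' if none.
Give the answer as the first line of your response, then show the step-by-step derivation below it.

1,5,2,3

step 1: discover 1; path=1; order=1
step 2: discover 5; path=1>5; order=1,5
step 3: discover 2; path=1>5>2; order=1,5,2
step 4: discover 3; path=1>5>2>3; order=1,5,2,3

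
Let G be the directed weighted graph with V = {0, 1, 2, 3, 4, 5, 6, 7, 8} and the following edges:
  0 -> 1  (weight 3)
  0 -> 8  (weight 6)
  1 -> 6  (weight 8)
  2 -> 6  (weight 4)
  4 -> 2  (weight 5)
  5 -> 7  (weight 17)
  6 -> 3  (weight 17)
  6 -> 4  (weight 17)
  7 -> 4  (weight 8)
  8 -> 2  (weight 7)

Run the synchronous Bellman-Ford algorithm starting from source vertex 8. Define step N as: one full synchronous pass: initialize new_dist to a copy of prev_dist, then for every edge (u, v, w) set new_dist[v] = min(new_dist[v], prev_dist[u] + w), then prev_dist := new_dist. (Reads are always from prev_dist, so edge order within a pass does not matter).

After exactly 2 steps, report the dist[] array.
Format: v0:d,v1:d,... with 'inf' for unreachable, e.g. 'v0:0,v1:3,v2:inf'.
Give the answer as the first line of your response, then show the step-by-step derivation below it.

v0:inf,v1:inf,v2:7,v3:inf,v4:inf,v5:inf,v6:11,v7:inf,v8:0

step 1: dist = v0:inf,v1:inf,v2:7,v3:inf,v4:inf,v5:inf,v6:inf,v7:inf,v8:0
step 2: dist = v0:inf,v1:inf,v2:7,v3:inf,v4:inf,v5:inf,v6:11,v7:inf,v8:0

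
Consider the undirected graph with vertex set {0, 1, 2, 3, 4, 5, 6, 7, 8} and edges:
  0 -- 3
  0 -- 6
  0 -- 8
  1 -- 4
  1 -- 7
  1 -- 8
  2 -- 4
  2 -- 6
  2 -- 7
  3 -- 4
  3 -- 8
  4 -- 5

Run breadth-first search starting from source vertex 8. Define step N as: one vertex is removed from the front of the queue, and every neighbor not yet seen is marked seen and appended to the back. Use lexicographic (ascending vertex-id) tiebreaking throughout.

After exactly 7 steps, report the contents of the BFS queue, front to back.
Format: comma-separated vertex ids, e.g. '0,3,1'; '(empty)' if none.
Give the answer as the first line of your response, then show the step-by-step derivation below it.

2,5

step 1: dequeue 8; queue=[0,1,3]; order=8
step 2: dequeue 0; queue=[1,3,6]; order=8,0
step 3: dequeue 1; queue=[3,6,4,7]; order=8,0,1
step 4: dequeue 3; queue=[6,4,7]; order=8,0,1,3
step 5: dequeue 6; queue=[4,7,2]; order=8,0,1,3,6
step 6: dequeue 4; queue=[7,2,5]; order=8,0,1,3,6,4
step 7: dequeue 7; queue=[2,5]; order=8,0,1,3,6,4,7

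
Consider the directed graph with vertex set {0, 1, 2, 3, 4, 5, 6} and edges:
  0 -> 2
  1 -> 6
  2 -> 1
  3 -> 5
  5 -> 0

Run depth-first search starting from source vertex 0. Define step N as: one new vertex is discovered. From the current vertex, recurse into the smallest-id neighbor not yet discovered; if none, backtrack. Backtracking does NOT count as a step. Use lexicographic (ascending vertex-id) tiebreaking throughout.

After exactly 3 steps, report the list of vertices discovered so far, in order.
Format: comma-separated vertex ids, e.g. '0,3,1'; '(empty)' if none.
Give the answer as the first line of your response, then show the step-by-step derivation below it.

0,2,1

step 1: discover 0; path=0; order=0
step 2: discover 2; path=0>2; order=0,2
step 3: discover 1; path=0>2>1; order=0,2,1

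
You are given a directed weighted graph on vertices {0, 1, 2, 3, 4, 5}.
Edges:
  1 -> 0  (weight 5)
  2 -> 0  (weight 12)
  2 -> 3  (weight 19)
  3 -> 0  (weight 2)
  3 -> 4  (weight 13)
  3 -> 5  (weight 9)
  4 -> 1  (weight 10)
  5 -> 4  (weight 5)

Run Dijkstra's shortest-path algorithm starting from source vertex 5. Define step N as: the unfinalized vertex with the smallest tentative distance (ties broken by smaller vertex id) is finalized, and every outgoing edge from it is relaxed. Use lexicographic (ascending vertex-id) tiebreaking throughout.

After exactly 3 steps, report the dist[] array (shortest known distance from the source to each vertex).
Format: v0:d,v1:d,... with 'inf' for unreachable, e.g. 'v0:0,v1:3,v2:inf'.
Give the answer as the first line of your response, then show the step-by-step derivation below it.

v0:20,v1:15,v2:inf,v3:inf,v4:5,v5:0

step 1: dist = v0:inf,v1:inf,v2:inf,v3:inf,v4:5,v5:0
step 2: dist = v0:inf,v1:15,v2:inf,v3:inf,v4:5,v5:0
step 3: dist = v0:20,v1:15,v2:inf,v3:inf,v4:5,v5:0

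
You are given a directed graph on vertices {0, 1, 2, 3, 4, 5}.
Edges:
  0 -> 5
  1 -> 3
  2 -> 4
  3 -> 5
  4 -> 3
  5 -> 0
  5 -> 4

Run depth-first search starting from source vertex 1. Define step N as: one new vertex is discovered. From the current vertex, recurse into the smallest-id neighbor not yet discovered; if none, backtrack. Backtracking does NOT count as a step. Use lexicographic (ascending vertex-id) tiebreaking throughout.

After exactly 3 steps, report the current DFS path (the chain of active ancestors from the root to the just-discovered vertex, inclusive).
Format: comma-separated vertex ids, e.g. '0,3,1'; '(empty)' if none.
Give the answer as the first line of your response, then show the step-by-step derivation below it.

1,3,5

step 1: discover 1; path=1; order=1
step 2: discover 3; path=1>3; order=1,3
step 3: discover 5; path=1>3>5; order=1,3,5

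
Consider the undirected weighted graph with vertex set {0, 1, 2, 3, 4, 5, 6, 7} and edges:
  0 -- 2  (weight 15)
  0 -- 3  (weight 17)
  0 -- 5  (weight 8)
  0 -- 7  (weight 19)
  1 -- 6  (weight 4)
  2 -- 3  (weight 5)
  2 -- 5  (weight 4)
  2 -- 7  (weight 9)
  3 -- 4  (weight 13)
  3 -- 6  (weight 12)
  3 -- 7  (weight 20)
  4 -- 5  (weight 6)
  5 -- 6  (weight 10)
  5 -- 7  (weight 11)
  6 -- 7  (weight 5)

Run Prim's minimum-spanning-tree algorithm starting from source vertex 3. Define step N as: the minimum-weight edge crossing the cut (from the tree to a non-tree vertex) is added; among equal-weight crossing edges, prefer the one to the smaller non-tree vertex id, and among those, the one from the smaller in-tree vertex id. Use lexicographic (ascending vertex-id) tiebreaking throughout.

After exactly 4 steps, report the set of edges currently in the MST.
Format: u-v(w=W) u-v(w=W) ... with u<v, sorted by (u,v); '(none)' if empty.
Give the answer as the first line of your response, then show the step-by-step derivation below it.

0-5(w=8) 2-3(w=5) 2-5(w=4) 4-5(w=6)

step 1: add edge 2-3 (w=5); MST = {2-3(w=5)}
step 2: add edge 2-5 (w=4); MST = {2-3(w=5) 2-5(w=4)}
step 3: add edge 4-5 (w=6); MST = {2-3(w=5) 2-5(w=4) 4-5(w=6)}
step 4: add edge 0-5 (w=8); MST = {0-5(w=8) 2-3(w=5) 2-5(w=4) 4-5(w=6)}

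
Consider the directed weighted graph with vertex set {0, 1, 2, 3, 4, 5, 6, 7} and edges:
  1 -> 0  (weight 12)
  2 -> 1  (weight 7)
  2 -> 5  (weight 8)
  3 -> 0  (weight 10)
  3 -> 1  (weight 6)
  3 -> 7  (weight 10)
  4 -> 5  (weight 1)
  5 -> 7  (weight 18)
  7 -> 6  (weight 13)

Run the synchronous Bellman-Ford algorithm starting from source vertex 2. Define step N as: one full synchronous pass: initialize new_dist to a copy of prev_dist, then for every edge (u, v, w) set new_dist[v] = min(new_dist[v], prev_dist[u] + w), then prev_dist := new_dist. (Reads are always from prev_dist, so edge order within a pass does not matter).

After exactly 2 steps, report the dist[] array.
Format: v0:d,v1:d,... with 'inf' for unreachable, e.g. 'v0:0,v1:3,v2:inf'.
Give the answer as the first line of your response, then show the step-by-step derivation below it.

v0:19,v1:7,v2:0,v3:inf,v4:inf,v5:8,v6:inf,v7:26

step 1: dist = v0:inf,v1:7,v2:0,v3:inf,v4:inf,v5:8,v6:inf,v7:inf
step 2: dist = v0:19,v1:7,v2:0,v3:inf,v4:inf,v5:8,v6:inf,v7:26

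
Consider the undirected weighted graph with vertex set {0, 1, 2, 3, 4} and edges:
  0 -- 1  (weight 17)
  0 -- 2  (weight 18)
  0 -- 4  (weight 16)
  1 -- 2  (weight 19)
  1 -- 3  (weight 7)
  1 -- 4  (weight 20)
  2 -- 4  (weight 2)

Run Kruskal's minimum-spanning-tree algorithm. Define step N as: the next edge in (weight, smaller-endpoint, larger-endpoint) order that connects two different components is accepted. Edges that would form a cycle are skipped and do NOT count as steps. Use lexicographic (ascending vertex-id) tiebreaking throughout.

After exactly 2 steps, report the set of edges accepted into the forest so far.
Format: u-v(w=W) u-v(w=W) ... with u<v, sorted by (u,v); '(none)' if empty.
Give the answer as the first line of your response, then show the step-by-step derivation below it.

1-3(w=7) 2-4(w=2)

step 1: add edge 2-4 (w=2); MST = {2-4(w=2)}
step 2: add edge 1-3 (w=7); MST = {1-3(w=7) 2-4(w=2)}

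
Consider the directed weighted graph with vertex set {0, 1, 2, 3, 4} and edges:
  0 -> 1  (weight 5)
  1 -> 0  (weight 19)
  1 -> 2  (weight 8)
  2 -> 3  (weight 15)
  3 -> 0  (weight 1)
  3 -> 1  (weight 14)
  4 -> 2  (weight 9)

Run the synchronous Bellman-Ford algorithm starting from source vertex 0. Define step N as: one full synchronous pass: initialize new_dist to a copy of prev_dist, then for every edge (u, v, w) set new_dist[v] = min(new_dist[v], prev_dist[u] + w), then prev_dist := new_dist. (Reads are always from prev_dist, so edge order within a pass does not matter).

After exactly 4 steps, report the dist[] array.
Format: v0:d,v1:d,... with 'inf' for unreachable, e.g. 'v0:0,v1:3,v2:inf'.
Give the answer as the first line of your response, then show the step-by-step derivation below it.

v0:0,v1:5,v2:13,v3:28,v4:inf

step 1: dist = v0:0,v1:5,v2:inf,v3:inf,v4:inf
step 2: dist = v0:0,v1:5,v2:13,v3:inf,v4:inf
step 3: dist = v0:0,v1:5,v2:13,v3:28,v4:inf
step 4: dist = v0:0,v1:5,v2:13,v3:28,v4:inf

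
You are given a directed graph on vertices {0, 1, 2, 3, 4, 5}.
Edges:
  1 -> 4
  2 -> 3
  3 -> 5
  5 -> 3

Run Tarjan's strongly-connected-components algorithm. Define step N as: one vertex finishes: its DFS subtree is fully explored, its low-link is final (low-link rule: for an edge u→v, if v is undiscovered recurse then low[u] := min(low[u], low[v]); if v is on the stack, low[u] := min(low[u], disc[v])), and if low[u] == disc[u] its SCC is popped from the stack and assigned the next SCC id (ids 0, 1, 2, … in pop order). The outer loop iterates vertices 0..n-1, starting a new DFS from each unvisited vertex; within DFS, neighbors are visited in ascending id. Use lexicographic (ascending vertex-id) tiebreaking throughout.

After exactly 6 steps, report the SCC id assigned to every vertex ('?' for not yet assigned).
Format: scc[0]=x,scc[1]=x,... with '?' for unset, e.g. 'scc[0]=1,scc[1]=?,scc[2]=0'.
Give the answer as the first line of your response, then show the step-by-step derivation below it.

scc[0]=0,scc[1]=2,scc[2]=4,scc[3]=3,scc[4]=1,scc[5]=3

step 1: low=(low[0]=0,low[1]=?,low[2]=?,low[3]=?,low[4]=?,low[5]=?); scc=(scc[0]=0,scc[1]=?,scc[2]=?,scc[3]=?,scc[4]=?,scc[5]=?)
step 2: low=(low[0]=0,low[1]=1,low[2]=?,low[3]=?,low[4]=2,low[5]=?); scc=(scc[0]=0,scc[1]=?,scc[2]=?,scc[3]=?,scc[4]=1,scc[5]=?)
step 3: low=(low[0]=0,low[1]=1,low[2]=?,low[3]=?,low[4]=2,low[5]=?); scc=(scc[0]=0,scc[1]=2,scc[2]=?,scc[3]=?,scc[4]=1,scc[5]=?)
step 4: low=(low[0]=0,low[1]=1,low[2]=3,low[3]=4,low[4]=2,low[5]=4); scc=(scc[0]=0,scc[1]=2,scc[2]=?,scc[3]=?,scc[4]=1,scc[5]=?)
step 5: low=(low[0]=0,low[1]=1,low[2]=3,low[3]=4,low[4]=2,low[5]=4); scc=(scc[0]=0,scc[1]=2,scc[2]=?,scc[3]=3,scc[4]=1,scc[5]=3)
step 6: low=(low[0]=0,low[1]=1,low[2]=3,low[3]=4,low[4]=2,low[5]=4); scc=(scc[0]=0,scc[1]=2,scc[2]=4,scc[3]=3,scc[4]=1,scc[5]=3)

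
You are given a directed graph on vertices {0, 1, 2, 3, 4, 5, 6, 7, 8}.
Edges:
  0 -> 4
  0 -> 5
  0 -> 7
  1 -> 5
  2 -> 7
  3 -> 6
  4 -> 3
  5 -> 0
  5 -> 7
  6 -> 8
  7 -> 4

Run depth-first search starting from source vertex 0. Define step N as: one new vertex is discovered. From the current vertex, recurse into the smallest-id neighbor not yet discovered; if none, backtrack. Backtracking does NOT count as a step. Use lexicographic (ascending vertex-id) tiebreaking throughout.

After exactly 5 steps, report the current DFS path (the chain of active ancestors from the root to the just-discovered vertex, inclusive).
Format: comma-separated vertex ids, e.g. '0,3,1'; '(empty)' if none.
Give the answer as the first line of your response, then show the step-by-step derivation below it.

0,4,3,6,8

step 1: discover 0; path=0; order=0
step 2: discover 4; path=0>4; order=0,4
step 3: discover 3; path=0>4>3; order=0,4,3
step 4: discover 6; path=0>4>3>6; order=0,4,3,6
step 5: discover 8; path=0>4>3>6>8; order=0,4,3,6,8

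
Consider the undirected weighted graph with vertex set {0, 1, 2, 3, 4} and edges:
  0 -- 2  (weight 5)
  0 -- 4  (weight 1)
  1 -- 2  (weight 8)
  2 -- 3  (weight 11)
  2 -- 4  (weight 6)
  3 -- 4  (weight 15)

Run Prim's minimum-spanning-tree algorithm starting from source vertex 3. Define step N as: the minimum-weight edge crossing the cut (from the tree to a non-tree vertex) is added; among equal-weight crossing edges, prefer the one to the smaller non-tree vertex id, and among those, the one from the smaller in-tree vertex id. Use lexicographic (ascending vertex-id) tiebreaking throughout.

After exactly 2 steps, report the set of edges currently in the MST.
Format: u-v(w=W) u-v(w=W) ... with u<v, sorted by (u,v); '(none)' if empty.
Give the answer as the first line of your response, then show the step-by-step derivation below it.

0-2(w=5) 2-3(w=11)

step 1: add edge 2-3 (w=11); MST = {2-3(w=11)}
step 2: add edge 0-2 (w=5); MST = {0-2(w=5) 2-3(w=11)}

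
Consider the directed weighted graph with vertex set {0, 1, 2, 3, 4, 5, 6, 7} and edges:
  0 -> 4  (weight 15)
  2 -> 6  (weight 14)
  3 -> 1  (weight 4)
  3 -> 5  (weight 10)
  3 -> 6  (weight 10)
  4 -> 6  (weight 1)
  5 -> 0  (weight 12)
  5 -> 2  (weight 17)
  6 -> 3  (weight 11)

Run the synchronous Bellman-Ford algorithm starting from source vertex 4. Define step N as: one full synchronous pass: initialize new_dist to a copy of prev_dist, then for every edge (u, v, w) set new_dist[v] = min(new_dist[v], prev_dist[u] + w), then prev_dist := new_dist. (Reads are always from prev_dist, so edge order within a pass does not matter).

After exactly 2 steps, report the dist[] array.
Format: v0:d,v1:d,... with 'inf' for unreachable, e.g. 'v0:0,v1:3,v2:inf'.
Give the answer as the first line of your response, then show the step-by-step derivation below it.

v0:inf,v1:inf,v2:inf,v3:12,v4:0,v5:inf,v6:1,v7:inf

step 1: dist = v0:inf,v1:inf,v2:inf,v3:inf,v4:0,v5:inf,v6:1,v7:inf
step 2: dist = v0:inf,v1:inf,v2:inf,v3:12,v4:0,v5:inf,v6:1,v7:inf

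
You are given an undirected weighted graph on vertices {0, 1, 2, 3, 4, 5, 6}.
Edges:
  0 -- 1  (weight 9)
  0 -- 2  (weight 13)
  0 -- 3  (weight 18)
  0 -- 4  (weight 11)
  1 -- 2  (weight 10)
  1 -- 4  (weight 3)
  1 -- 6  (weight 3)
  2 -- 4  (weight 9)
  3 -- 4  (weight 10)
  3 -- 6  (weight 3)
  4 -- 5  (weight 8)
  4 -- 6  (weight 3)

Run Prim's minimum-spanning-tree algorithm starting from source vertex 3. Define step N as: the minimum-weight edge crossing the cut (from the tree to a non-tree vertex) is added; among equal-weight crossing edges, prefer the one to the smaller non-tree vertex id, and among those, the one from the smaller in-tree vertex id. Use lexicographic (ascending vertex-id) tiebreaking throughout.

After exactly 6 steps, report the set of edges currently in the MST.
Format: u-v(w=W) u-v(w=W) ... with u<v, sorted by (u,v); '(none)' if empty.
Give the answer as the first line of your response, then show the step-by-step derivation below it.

0-1(w=9) 1-4(w=3) 1-6(w=3) 2-4(w=9) 3-6(w=3) 4-5(w=8)

step 1: add edge 3-6 (w=3); MST = {3-6(w=3)}
step 2: add edge 1-6 (w=3); MST = {1-6(w=3) 3-6(w=3)}
step 3: add edge 1-4 (w=3); MST = {1-4(w=3) 1-6(w=3) 3-6(w=3)}
step 4: add edge 4-5 (w=8); MST = {1-4(w=3) 1-6(w=3) 3-6(w=3) 4-5(w=8)}
step 5: add edge 0-1 (w=9); MST = {0-1(w=9) 1-4(w=3) 1-6(w=3) 3-6(w=3) 4-5(w=8)}
step 6: add edge 2-4 (w=9); MST = {0-1(w=9) 1-4(w=3) 1-6(w=3) 2-4(w=9) 3-6(w=3) 4-5(w=8)}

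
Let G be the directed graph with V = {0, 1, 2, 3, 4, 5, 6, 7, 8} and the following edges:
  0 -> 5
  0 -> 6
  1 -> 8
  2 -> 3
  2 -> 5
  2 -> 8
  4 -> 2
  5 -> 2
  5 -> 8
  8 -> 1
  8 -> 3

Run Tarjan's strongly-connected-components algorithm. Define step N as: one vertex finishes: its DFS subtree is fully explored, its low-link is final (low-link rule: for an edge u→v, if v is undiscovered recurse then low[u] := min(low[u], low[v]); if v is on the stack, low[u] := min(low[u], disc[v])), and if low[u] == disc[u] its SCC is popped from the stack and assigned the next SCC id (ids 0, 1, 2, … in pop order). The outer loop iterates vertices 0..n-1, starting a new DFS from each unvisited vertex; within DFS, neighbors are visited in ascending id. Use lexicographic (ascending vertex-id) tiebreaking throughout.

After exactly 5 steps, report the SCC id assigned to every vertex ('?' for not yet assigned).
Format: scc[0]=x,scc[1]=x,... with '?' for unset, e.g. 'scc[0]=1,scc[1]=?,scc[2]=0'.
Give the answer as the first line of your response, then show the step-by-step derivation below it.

scc[0]=?,scc[1]=1,scc[2]=2,scc[3]=0,scc[4]=?,scc[5]=2,scc[6]=?,scc[7]=?,scc[8]=1

step 1: low=(low[0]=0,low[1]=?,low[2]=2,low[3]=3,low[4]=?,low[5]=1,low[6]=?,low[7]=?,low[8]=?); scc=(scc[0]=?,scc[1]=?,scc[2]=?,scc[3]=0,scc[4]=?,scc[5]=?,scc[6]=?,scc[7]=?,scc[8]=?)
step 2: low=(low[0]=0,low[1]=4,low[2]=1,low[3]=3,low[4]=?,low[5]=1,low[6]=?,low[7]=?,low[8]=4); scc=(scc[0]=?,scc[1]=?,scc[2]=?,scc[3]=0,scc[4]=?,scc[5]=?,scc[6]=?,scc[7]=?,scc[8]=?)
step 3: low=(low[0]=0,low[1]=4,low[2]=1,low[3]=3,low[4]=?,low[5]=1,low[6]=?,low[7]=?,low[8]=4); scc=(scc[0]=?,scc[1]=1,scc[2]=?,scc[3]=0,scc[4]=?,scc[5]=?,scc[6]=?,scc[7]=?,scc[8]=1)
step 4: low=(low[0]=0,low[1]=4,low[2]=1,low[3]=3,low[4]=?,low[5]=1,low[6]=?,low[7]=?,low[8]=4); scc=(scc[0]=?,scc[1]=1,scc[2]=?,scc[3]=0,scc[4]=?,scc[5]=?,scc[6]=?,scc[7]=?,scc[8]=1)
step 5: low=(low[0]=0,low[1]=4,low[2]=1,low[3]=3,low[4]=?,low[5]=1,low[6]=?,low[7]=?,low[8]=4); scc=(scc[0]=?,scc[1]=1,scc[2]=2,scc[3]=0,scc[4]=?,scc[5]=2,scc[6]=?,scc[7]=?,scc[8]=1)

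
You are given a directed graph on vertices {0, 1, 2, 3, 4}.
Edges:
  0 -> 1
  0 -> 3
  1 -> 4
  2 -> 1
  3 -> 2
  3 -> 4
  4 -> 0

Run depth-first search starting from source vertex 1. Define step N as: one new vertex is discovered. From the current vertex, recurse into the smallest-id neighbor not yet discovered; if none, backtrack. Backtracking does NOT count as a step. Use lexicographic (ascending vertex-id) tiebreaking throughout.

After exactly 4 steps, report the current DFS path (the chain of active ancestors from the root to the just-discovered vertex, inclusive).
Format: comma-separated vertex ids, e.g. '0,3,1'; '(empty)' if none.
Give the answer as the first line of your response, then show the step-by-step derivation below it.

1,4,0,3

step 1: discover 1; path=1; order=1
step 2: discover 4; path=1>4; order=1,4
step 3: discover 0; path=1>4>0; order=1,4,0
step 4: discover 3; path=1>4>0>3; order=1,4,0,3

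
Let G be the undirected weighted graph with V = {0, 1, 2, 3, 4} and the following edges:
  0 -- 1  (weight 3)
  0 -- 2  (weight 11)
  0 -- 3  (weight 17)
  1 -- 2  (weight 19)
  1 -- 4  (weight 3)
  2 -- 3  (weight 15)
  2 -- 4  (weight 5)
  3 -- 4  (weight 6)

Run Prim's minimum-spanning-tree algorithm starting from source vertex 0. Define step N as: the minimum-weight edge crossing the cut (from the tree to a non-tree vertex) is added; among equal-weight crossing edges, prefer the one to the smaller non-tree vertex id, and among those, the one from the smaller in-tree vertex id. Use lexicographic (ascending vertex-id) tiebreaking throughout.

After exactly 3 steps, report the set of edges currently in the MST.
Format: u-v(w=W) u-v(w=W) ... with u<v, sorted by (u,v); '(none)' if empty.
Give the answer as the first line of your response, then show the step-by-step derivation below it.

0-1(w=3) 1-4(w=3) 2-4(w=5)

step 1: add edge 0-1 (w=3); MST = {0-1(w=3)}
step 2: add edge 1-4 (w=3); MST = {0-1(w=3) 1-4(w=3)}
step 3: add edge 2-4 (w=5); MST = {0-1(w=3) 1-4(w=3) 2-4(w=5)}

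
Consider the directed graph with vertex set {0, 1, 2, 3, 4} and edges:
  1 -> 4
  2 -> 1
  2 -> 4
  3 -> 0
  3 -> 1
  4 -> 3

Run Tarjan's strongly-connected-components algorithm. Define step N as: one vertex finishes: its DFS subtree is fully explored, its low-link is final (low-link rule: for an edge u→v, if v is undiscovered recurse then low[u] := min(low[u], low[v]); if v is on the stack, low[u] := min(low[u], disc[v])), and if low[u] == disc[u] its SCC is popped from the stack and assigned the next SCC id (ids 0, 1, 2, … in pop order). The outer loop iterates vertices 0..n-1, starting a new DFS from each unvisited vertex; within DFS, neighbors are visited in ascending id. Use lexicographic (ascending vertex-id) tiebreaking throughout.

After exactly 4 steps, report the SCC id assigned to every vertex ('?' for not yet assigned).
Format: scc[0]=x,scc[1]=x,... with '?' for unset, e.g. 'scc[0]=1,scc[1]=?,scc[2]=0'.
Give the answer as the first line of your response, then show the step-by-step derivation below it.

scc[0]=0,scc[1]=1,scc[2]=?,scc[3]=1,scc[4]=1

step 1: low=(low[0]=0,low[1]=?,low[2]=?,low[3]=?,low[4]=?); scc=(scc[0]=0,scc[1]=?,scc[2]=?,scc[3]=?,scc[4]=?)
step 2: low=(low[0]=0,low[1]=1,low[2]=?,low[3]=1,low[4]=2); scc=(scc[0]=0,scc[1]=?,scc[2]=?,scc[3]=?,scc[4]=?)
step 3: low=(low[0]=0,low[1]=1,low[2]=?,low[3]=1,low[4]=1); scc=(scc[0]=0,scc[1]=?,scc[2]=?,scc[3]=?,scc[4]=?)
step 4: low=(low[0]=0,low[1]=1,low[2]=?,low[3]=1,low[4]=1); scc=(scc[0]=0,scc[1]=1,scc[2]=?,scc[3]=1,scc[4]=1)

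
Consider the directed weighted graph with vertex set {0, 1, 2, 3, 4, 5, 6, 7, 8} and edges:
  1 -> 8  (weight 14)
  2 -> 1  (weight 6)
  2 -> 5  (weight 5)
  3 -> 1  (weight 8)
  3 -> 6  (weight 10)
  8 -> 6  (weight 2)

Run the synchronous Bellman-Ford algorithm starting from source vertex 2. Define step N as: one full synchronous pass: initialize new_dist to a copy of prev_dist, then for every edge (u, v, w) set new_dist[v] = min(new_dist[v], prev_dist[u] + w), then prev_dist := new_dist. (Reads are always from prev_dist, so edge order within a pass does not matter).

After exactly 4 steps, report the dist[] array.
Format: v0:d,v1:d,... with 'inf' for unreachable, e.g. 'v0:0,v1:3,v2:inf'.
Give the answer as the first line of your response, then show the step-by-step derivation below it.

v0:inf,v1:6,v2:0,v3:inf,v4:inf,v5:5,v6:22,v7:inf,v8:20

step 1: dist = v0:inf,v1:6,v2:0,v3:inf,v4:inf,v5:5,v6:inf,v7:inf,v8:inf
step 2: dist = v0:inf,v1:6,v2:0,v3:inf,v4:inf,v5:5,v6:inf,v7:inf,v8:20
step 3: dist = v0:inf,v1:6,v2:0,v3:inf,v4:inf,v5:5,v6:22,v7:inf,v8:20
step 4: dist = v0:inf,v1:6,v2:0,v3:inf,v4:inf,v5:5,v6:22,v7:inf,v8:20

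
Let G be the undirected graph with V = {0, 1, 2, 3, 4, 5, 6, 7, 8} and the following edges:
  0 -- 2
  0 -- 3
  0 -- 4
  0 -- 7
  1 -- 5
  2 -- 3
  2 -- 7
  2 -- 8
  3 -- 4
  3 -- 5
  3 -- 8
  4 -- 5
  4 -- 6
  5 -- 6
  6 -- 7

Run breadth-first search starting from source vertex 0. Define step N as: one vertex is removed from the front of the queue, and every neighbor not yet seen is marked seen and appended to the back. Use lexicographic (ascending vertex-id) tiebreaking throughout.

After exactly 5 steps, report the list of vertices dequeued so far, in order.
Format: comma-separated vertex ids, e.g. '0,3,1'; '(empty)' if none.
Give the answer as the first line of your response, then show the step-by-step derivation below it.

0,2,3,4,7

step 1: dequeue 0; queue=[2,3,4,7]; order=0
step 2: dequeue 2; queue=[3,4,7,8]; order=0,2
step 3: dequeue 3; queue=[4,7,8,5]; order=0,2,3
step 4: dequeue 4; queue=[7,8,5,6]; order=0,2,3,4
step 5: dequeue 7; queue=[8,5,6]; order=0,2,3,4,7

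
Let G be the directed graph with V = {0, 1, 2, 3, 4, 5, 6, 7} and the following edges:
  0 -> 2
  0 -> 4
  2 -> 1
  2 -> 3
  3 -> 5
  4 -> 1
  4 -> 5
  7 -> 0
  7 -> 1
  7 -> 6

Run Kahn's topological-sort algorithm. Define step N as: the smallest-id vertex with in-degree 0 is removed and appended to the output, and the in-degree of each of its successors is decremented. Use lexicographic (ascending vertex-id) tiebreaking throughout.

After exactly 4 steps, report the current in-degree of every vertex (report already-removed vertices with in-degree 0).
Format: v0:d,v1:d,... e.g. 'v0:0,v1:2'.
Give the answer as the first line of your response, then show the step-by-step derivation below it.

v0:0,v1:1,v2:0,v3:0,v4:0,v5:1,v6:0,v7:0

step 1: output 7; order=[7]; indeg=(0,2,1,1,1,2,0,0)
step 2: output 0; order=[7,0]; indeg=(0,2,0,1,0,2,0,0)
step 3: output 2; order=[7,0,2]; indeg=(0,1,0,0,0,2,0,0)
step 4: output 3; order=[7,0,2,3]; indeg=(0,1,0,0,0,1,0,0)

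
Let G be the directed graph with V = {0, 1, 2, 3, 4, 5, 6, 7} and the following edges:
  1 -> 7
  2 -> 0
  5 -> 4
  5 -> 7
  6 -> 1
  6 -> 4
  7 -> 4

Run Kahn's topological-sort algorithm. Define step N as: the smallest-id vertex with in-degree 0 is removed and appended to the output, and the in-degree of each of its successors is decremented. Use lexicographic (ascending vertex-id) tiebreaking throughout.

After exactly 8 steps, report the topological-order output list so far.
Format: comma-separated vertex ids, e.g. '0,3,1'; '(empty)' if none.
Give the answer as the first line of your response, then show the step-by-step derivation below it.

2,0,3,5,6,1,7,4

step 1: output 2; order=[2]; indeg=(0,1,0,0,3,0,0,2)
step 2: output 0; order=[2,0]; indeg=(0,1,0,0,3,0,0,2)
step 3: output 3; order=[2,0,3]; indeg=(0,1,0,0,3,0,0,2)
step 4: output 5; order=[2,0,3,5]; indeg=(0,1,0,0,2,0,0,1)
step 5: output 6; order=[2,0,3,5,6]; indeg=(0,0,0,0,1,0,0,1)
step 6: output 1; order=[2,0,3,5,6,1]; indeg=(0,0,0,0,1,0,0,0)
step 7: output 7; order=[2,0,3,5,6,1,7]; indeg=(0,0,0,0,0,0,0,0)
step 8: output 4; order=[2,0,3,5,6,1,7,4]; indeg=(0,0,0,0,0,0,0,0)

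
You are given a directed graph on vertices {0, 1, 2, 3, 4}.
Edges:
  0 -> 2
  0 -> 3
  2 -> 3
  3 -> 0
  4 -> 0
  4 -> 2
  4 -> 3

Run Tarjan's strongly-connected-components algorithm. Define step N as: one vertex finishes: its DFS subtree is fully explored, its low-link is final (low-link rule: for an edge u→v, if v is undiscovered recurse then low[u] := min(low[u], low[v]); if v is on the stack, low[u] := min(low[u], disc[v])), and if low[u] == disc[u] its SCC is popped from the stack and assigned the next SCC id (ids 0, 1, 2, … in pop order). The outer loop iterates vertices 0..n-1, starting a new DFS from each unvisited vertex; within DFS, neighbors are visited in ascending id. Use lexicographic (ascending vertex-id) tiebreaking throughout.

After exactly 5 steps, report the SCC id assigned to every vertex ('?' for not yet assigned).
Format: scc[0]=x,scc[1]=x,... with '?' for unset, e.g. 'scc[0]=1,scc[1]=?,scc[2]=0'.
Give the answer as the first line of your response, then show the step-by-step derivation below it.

scc[0]=0,scc[1]=1,scc[2]=0,scc[3]=0,scc[4]=2

step 1: low=(low[0]=0,low[1]=?,low[2]=1,low[3]=0,low[4]=?); scc=(scc[0]=?,scc[1]=?,scc[2]=?,scc[3]=?,scc[4]=?)
step 2: low=(low[0]=0,low[1]=?,low[2]=0,low[3]=0,low[4]=?); scc=(scc[0]=?,scc[1]=?,scc[2]=?,scc[3]=?,scc[4]=?)
step 3: low=(low[0]=0,low[1]=?,low[2]=0,low[3]=0,low[4]=?); scc=(scc[0]=0,scc[1]=?,scc[2]=0,scc[3]=0,scc[4]=?)
step 4: low=(low[0]=0,low[1]=3,low[2]=0,low[3]=0,low[4]=?); scc=(scc[0]=0,scc[1]=1,scc[2]=0,scc[3]=0,scc[4]=?)
step 5: low=(low[0]=0,low[1]=3,low[2]=0,low[3]=0,low[4]=4); scc=(scc[0]=0,scc[1]=1,scc[2]=0,scc[3]=0,scc[4]=2)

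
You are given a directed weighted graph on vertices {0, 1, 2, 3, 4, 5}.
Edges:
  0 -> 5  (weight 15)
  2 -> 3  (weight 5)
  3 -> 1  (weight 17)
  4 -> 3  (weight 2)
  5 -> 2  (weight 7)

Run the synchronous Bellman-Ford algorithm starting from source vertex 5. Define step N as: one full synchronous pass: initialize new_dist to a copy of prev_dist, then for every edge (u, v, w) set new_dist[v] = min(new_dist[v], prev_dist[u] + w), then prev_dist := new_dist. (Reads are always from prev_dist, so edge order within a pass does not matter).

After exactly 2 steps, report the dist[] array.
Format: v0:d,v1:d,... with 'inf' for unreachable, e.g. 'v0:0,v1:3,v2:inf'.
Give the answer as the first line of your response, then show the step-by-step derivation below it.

v0:inf,v1:inf,v2:7,v3:12,v4:inf,v5:0

step 1: dist = v0:inf,v1:inf,v2:7,v3:inf,v4:inf,v5:0
step 2: dist = v0:inf,v1:inf,v2:7,v3:12,v4:inf,v5:0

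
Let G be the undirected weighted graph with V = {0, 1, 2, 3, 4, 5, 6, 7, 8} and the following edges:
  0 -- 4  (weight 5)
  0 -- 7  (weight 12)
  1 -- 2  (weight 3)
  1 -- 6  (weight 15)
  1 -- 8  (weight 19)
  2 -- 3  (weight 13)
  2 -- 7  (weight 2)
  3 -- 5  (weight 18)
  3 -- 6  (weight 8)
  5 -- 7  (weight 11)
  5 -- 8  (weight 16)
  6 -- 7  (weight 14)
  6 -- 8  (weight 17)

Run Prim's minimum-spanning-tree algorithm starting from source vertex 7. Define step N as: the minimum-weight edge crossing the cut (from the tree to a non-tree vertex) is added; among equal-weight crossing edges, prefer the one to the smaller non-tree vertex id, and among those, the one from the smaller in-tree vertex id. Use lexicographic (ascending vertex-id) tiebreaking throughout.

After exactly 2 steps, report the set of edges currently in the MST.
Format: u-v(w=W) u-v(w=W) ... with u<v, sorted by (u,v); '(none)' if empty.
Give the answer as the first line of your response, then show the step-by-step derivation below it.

1-2(w=3) 2-7(w=2)

step 1: add edge 2-7 (w=2); MST = {2-7(w=2)}
step 2: add edge 1-2 (w=3); MST = {1-2(w=3) 2-7(w=2)}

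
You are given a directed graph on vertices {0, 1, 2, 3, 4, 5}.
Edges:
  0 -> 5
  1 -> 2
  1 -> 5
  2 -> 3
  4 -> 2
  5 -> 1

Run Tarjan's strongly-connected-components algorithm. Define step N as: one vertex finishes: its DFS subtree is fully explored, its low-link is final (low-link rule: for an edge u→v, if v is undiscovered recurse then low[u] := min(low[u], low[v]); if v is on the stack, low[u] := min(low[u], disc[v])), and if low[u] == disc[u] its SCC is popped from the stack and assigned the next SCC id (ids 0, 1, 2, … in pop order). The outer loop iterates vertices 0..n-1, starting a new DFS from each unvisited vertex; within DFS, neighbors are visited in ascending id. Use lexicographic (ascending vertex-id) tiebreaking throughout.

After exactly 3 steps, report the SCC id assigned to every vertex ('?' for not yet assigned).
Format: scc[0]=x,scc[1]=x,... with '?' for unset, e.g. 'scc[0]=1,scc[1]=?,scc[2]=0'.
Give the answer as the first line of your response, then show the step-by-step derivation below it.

scc[0]=?,scc[1]=?,scc[2]=1,scc[3]=0,scc[4]=?,scc[5]=?

step 1: low=(low[0]=0,low[1]=2,low[2]=3,low[3]=4,low[4]=?,low[5]=1); scc=(scc[0]=?,scc[1]=?,scc[2]=?,scc[3]=0,scc[4]=?,scc[5]=?)
step 2: low=(low[0]=0,low[1]=2,low[2]=3,low[3]=4,low[4]=?,low[5]=1); scc=(scc[0]=?,scc[1]=?,scc[2]=1,scc[3]=0,scc[4]=?,scc[5]=?)
step 3: low=(low[0]=0,low[1]=1,low[2]=3,low[3]=4,low[4]=?,low[5]=1); scc=(scc[0]=?,scc[1]=?,scc[2]=1,scc[3]=0,scc[4]=?,scc[5]=?)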